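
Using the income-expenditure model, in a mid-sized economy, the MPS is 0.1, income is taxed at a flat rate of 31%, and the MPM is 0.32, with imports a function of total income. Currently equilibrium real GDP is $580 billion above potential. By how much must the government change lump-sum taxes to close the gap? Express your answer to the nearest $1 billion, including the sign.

MPC = 1 − MPS = 1 − 0.1 = 0.9.
Spending multiplier = 1/(1 − c(1−t) + m) = 1/(1 − 0.9×0.69 + 0.32) = 1/0.699 ≈ 1.431.
Tax multiplier = −c·k = −0.9/0.699 ≈ −1.288. Need ΔY = −$580 billion, so ΔT = ΔY/(−c·k) = −(−$580 billion) × 0.699 / 0.9 ≈ +$450 billion.
The government should raise lump-sum taxes by $450 billion.

+$450 billion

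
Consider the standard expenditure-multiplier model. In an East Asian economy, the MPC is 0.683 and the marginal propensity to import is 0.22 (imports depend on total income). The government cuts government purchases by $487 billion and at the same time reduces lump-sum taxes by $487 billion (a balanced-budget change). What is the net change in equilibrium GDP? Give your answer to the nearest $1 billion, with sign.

Expenditure multiplier = 1/(1 − c + m) = 1/(1 − 0.683 + 0.22) = 1/0.537 ≈ 1.862.
ΔG contributes k·ΔG = (−$487 billion) / 0.537 ≈ −$906.9 billion.
ΔT of −$487 billion changes first-round spending by −c·ΔT = +$332.621 billion, contributing k·(−c·ΔT) = (+$332.621 billion) / 0.537 ≈ +$619.4 billion.
Net ΔY = k(ΔG − c·ΔT) = (−$154.379 billion) / 0.537 ≈ −$287 billion.

−$287 billion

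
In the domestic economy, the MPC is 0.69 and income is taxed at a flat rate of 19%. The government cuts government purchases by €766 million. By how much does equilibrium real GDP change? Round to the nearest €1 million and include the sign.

−€1,737 million

Spending multiplier = 1/(1 − c(1−t)) = 1/(1 − 0.69×0.81) = 1/0.4411 ≈ 2.267.
ΔY = k × ΔG = (−€766 million) / 0.4411 ≈ −€1,737 million.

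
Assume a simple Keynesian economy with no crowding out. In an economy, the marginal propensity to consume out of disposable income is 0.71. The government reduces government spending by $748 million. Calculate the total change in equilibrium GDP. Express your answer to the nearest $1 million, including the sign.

−$2,579 million

Government-spending multiplier = 1/(1 − MPC) = 1/(1 − 0.71) = 1/0.29 ≈ 3.448.
ΔY = k × ΔG = (−$748 million) / 0.29 ≈ −$2,579 million.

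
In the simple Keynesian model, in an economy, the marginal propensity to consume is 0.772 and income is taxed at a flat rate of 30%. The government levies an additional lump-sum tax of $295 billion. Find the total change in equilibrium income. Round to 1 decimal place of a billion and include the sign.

−$495.5 billion

A lump-sum tax change of +$295 billion shifts disposable income by −$295 billion; first-round consumption changes by −c × ΔT = −0.772 × (+$295 billion) = −$227.74 billion.
Expenditure multiplier = 1/(1 − c(1−t)) = 1/(1 − 0.772×0.7) = 1/0.4596 ≈ 2.176.
The tax multiplier is −c × k ≈ −1.68, so ΔY = k × (−c·ΔT) = (−$227.74 billion) / 0.4596 ≈ −$495.5 billion.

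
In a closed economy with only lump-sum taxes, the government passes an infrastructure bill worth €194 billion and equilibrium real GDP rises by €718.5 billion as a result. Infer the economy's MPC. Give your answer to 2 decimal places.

0.73

Implied spending multiplier k = ΔY/ΔG = 718.5/194 ≈ 3.7036.
Since k = 1/(1 − MPC), MPC = 1 − 1/k = 1 − ΔG/ΔY = 1 − 194/718.5 ≈ 0.73.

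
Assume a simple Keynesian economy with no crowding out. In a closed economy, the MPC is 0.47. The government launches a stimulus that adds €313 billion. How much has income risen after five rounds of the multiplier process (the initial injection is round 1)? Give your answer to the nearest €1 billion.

Round 1 adds ΔG = €313 billion; each later round is MPC = 0.47 times the previous.
After 5 rounds: 313 + 147.11 + 69.1417 + 32.496599 + 15.27340153 = ΔG·(1 − c^5)/(1 − c) = 313 × (1 − 0.0229345007)/0.53 ≈ €577 billion.

€577 billion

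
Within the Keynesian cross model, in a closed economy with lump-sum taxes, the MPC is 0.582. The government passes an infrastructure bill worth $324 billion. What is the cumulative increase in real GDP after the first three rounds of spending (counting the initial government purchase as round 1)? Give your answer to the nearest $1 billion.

$622 billion

Round 1 adds ΔG = $324 billion; each later round is MPC = 0.582 times the previous.
After 3 rounds: 324 + 188.568 + 109.746576 = ΔG·(1 − c^3)/(1 − c) = 324 × (1 − 0.197137368)/0.418 ≈ $622 billion.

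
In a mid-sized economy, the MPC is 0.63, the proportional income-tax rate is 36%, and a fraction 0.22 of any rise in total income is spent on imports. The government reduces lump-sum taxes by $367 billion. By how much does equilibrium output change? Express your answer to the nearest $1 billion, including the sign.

A lump-sum tax change of −$367 billion shifts disposable income by +$367 billion; first-round consumption changes by −c × ΔT = −0.63 × (−$367 billion) = +$231.21 billion.
Expenditure multiplier = 1/(1 − c(1−t) + m) = 1/(1 − 0.63×0.64 + 0.22) = 1/0.8168 ≈ 1.224.
The tax multiplier is −c × k ≈ −0.771, so ΔY = k × (−c·ΔT) = (+$231.21 billion) / 0.8168 ≈ +$283 billion.

+$283 billion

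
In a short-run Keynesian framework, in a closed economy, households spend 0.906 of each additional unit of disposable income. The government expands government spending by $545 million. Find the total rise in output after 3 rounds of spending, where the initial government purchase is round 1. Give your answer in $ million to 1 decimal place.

$1,486.1 million

Round 1 adds ΔG = $545 million; each later round is MPC = 0.906 times the previous.
After 3 rounds: 545 + 493.77 + 447.35562 = ΔG·(1 − c^3)/(1 − c) = 545 × (1 − 0.743677416)/0.094 ≈ $1,486.1 million.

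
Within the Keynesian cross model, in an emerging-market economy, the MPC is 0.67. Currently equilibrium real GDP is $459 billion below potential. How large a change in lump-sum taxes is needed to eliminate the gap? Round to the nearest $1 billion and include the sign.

Spending multiplier = 1/(1 − MPC) = 1/(1 − 0.67) = 1/0.33 ≈ 3.03.
Tax multiplier = −c·k = −0.67/0.33 ≈ −2.03. Need ΔY = +$459 billion, so ΔT = ΔY/(−c·k) = −(+$459 billion) × 0.33 / 0.67 ≈ −$226 billion.
The government should cut lump-sum taxes by $226 billion.

−$226 billion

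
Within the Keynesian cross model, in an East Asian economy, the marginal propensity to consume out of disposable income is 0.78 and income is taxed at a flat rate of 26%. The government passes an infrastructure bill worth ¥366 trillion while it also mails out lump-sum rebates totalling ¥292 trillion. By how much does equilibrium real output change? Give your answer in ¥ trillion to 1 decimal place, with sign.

+¥1,404.4 trillion

Expenditure multiplier = 1/(1 − c(1−t)) = 1/(1 − 0.78×0.74) = 1/0.4228 ≈ 2.365.
ΔG contributes k·ΔG = (+¥366 trillion) / 0.4228 ≈ +¥865.7 trillion.
ΔT of −¥292 trillion changes first-round spending by −c·ΔT = +¥227.76 trillion, contributing k·(−c·ΔT) = (+¥227.76 trillion) / 0.4228 ≈ +¥538.7 trillion.
Net ΔY = k(ΔG − c·ΔT) = (+¥593.76 trillion) / 0.4228 ≈ +¥1,404.4 trillion.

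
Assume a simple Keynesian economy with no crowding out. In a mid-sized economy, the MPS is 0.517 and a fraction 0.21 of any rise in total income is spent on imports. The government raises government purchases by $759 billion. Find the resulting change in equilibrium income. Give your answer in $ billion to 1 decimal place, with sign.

+$1,044.0 billion

MPC = 1 − MPS = 1 − 0.517 = 0.483.
Government-spending multiplier = 1/(1 − c + m) = 1/(1 − 0.483 + 0.21) = 1/0.727 ≈ 1.376.
ΔY = k × ΔG = (+$759 billion) / 0.727 ≈ +$1,044 billion.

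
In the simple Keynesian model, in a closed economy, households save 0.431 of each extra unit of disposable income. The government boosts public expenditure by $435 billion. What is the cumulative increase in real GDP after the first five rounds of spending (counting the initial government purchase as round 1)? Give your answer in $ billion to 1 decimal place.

MPC = 1 − MPS = 1 − 0.431 = 0.569.
Round 1 adds ΔG = $435 billion; each later round is MPC = 0.569 times the previous.
After 5 rounds: 435 + 247.515 + 140.836035 + 80.135703915 + 45.597215527635 = ΔG·(1 − c^5)/(1 − c) = 435 × (1 − 0.059643254333849)/0.431 ≈ $949.1 billion.

$949.1 billion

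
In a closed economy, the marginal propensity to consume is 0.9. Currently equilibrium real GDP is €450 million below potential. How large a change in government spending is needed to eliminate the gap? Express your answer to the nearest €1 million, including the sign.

Spending multiplier = 1/(1 − MPC) = 1/(1 − 0.9) = 1/0.1 = 10.
Need ΔY = +€450 million, so ΔG = ΔY/k = (+€450 million) × 0.1 = +€45 million.
The government should increase government spending by €45 million.

+€45 million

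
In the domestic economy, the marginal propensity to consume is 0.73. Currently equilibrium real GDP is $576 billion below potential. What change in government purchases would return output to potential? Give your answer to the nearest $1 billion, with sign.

+$156 billion

Spending multiplier = 1/(1 − MPC) = 1/(1 − 0.73) = 1/0.27 ≈ 3.704.
Need ΔY = +$576 billion, so ΔG = ΔY/k = (+$576 billion) × 0.27 ≈ +$156 billion.
The government should increase government purchases by $156 billion.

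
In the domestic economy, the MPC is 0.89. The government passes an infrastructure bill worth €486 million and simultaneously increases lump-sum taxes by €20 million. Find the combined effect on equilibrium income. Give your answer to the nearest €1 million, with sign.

+€4,256 million

Expenditure multiplier = 1/(1 − MPC) = 1/(1 − 0.89) = 1/0.11 ≈ 9.091.
ΔG contributes k·ΔG = (+€486 million) / 0.11 ≈ +€4,418.2 million.
ΔT of +€20 million changes first-round spending by −c·ΔT = −€17.8 million, contributing k·(−c·ΔT) = (−€17.8 million) / 0.11 ≈ −€161.8 million.
Net ΔY = k(ΔG − c·ΔT) = (+€468.2 million) / 0.11 ≈ +€4,256 million.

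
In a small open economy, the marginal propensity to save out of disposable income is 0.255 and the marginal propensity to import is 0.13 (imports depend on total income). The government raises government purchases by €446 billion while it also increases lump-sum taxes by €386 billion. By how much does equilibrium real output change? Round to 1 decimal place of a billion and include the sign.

MPC = 1 − MPS = 1 − 0.255 = 0.745.
Expenditure multiplier = 1/(1 − c + m) = 1/(1 − 0.745 + 0.13) = 1/0.385 ≈ 2.597.
ΔG contributes k·ΔG = (+€446 billion) / 0.385 ≈ +€1,158.4 billion.
ΔT of +€386 billion changes first-round spending by −c·ΔT = −€287.57 billion, contributing k·(−c·ΔT) = (−€287.57 billion) / 0.385 ≈ −€746.9 billion.
Net ΔY = k(ΔG − c·ΔT) = (+€158.43 billion) / 0.385 ≈ +€411.5 billion.

+€411.5 billion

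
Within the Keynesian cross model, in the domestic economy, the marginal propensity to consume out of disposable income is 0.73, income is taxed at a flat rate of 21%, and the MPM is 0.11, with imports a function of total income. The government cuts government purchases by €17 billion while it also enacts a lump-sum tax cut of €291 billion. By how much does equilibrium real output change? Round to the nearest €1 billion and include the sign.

Expenditure multiplier = 1/(1 − c(1−t) + m) = 1/(1 − 0.73×0.79 + 0.11) = 1/0.5333 ≈ 1.875.
ΔG contributes k·ΔG = (−€17 billion) / 0.5333 ≈ −€31.9 billion.
ΔT of −€291 billion changes first-round spending by −c·ΔT = +€212.43 billion, contributing k·(−c·ΔT) = (+€212.43 billion) / 0.5333 ≈ +€398.3 billion.
Net ΔY = k(ΔG − c·ΔT) = (+€195.43 billion) / 0.5333 ≈ +€366 billion.

+€366 billion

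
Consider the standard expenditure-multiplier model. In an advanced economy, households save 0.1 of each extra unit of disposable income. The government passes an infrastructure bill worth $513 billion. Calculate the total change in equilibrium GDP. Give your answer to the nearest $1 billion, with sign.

+$5,130 billion

MPC = 1 − MPS = 1 − 0.1 = 0.9.
Expenditure multiplier = 1/(1 − MPC) = 1/(1 − 0.9) = 1/0.1 = 10.
ΔY = k × ΔG = (+$513 billion) / 0.1 = +$5,130 billion.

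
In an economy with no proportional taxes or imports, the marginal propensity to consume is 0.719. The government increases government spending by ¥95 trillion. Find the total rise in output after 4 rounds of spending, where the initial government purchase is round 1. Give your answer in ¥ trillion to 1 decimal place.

Round 1 adds ΔG = ¥95 trillion; each later round is MPC = 0.719 times the previous.
After 4 rounds: 95 + 68.305 + 49.111295 + 35.311021105 = ΔG·(1 − c^4)/(1 − c) = 95 × (1 − 0.267248675521)/0.281 ≈ ¥247.7 trillion.

¥247.7 trillion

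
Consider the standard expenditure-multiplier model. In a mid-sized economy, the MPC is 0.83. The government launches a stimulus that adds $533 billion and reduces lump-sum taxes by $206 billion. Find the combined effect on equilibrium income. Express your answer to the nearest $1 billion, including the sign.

Expenditure multiplier = 1/(1 − MPC) = 1/(1 − 0.83) = 1/0.17 ≈ 5.882.
ΔG contributes k·ΔG = (+$533 billion) / 0.17 ≈ +$3,135.3 billion.
ΔT of −$206 billion changes first-round spending by −c·ΔT = +$170.98 billion, contributing k·(−c·ΔT) = (+$170.98 billion) / 0.17 ≈ +$1,005.8 billion.
Net ΔY = k(ΔG − c·ΔT) = (+$703.98 billion) / 0.17 ≈ +$4,141 billion.

+$4,141 billion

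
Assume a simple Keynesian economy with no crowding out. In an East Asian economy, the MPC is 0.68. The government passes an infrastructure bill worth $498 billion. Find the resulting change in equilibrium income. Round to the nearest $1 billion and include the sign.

+$1,556 billion

Government-spending multiplier = 1/(1 − MPC) = 1/(1 − 0.68) = 1/0.32 = 3.125.
ΔY = k × ΔG = (+$498 billion) / 0.32 ≈ +$1,556 billion.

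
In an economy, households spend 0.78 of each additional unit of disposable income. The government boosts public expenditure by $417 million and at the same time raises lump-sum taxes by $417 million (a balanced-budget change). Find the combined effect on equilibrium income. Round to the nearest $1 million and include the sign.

+$417 million

Expenditure multiplier = 1/(1 − MPC) = 1/(1 − 0.78) = 1/0.22 ≈ 4.545.
ΔG contributes k·ΔG = (+$417 million) / 0.22 ≈ +$1,895.5 million.
ΔT of +$417 million changes first-round spending by −c·ΔT = −$325.26 million, contributing k·(−c·ΔT) = (−$325.26 million) / 0.22 ≈ −$1,478.5 million.
With ΔG = ΔT and no other leakages, the balanced-budget multiplier is 1, so ΔY = ΔG = +$417 million.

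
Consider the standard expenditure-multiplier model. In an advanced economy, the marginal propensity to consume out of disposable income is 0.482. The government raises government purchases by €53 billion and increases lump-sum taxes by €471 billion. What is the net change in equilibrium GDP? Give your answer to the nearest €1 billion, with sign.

Expenditure multiplier = 1/(1 − MPC) = 1/(1 − 0.482) = 1/0.518 ≈ 1.931.
ΔG contributes k·ΔG = (+€53 billion) / 0.518 ≈ +€102.3 billion.
ΔT of +€471 billion changes first-round spending by −c·ΔT = −€227.022 billion, contributing k·(−c·ΔT) = (−€227.022 billion) / 0.518 ≈ −€438.3 billion.
Net ΔY = k(ΔG − c·ΔT) = (−€174.022 billion) / 0.518 ≈ −€336 billion.

−€336 billion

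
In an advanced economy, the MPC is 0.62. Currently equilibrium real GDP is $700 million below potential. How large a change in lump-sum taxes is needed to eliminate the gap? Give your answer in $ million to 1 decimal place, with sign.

Spending multiplier = 1/(1 − MPC) = 1/(1 − 0.62) = 1/0.38 ≈ 2.632.
Tax multiplier = −c·k = −0.62/0.38 ≈ −1.632. Need ΔY = +$700 million, so ΔT = ΔY/(−c·k) = −(+$700 million) × 0.38 / 0.62 ≈ −$429 million.
The government should cut lump-sum taxes by $429 million.

−$429.0 million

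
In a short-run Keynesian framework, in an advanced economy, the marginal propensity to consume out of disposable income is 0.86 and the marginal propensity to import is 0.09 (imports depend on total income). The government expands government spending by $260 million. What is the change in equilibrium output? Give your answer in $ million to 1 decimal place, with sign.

Government-spending multiplier = 1/(1 − c + m) = 1/(1 − 0.86 + 0.09) = 1/0.23 ≈ 4.348.
ΔY = k × ΔG = (+$260 million) / 0.23 ≈ +$1,130.4 million.

+$1,130.4 million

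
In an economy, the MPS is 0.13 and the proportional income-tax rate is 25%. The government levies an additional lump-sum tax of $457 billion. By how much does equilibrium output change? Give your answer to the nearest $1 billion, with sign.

MPC = 1 − MPS = 1 − 0.13 = 0.87.
A lump-sum tax change of +$457 billion shifts disposable income by −$457 billion; first-round consumption changes by −c × ΔT = −0.87 × (+$457 billion) = −$397.59 billion.
Expenditure multiplier = 1/(1 − c(1−t)) = 1/(1 − 0.87×0.75) = 1/0.3475 ≈ 2.878.
The tax multiplier is −c × k ≈ −2.504, so ΔY = k × (−c·ΔT) = (−$397.59 billion) / 0.3475 ≈ −$1,144 billion.

−$1,144 billion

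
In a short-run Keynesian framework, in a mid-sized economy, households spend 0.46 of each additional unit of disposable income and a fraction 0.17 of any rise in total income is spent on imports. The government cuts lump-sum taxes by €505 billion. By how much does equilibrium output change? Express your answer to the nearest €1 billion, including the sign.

A lump-sum tax change of −€505 billion shifts disposable income by +€505 billion; first-round consumption changes by −c × ΔT = −0.46 × (−€505 billion) = +€232.3 billion.
Expenditure multiplier = 1/(1 − c + m) = 1/(1 − 0.46 + 0.17) = 1/0.71 ≈ 1.408.
The tax multiplier is −c × k ≈ −0.648, so ΔY = k × (−c·ΔT) = (+€232.3 billion) / 0.71 ≈ +€327 billion.

+€327 billion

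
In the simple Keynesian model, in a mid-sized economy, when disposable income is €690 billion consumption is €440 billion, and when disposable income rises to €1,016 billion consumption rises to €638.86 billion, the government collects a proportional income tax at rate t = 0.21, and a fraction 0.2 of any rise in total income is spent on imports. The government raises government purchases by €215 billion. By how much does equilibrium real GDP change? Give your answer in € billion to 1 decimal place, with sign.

+€299.4 billion

MPC = ΔC/ΔYd = (638.86 − 440)/(1,016 − 690) = 198.86/326 = 0.61.
Spending multiplier = 1/(1 − c(1−t) + m) = 1/(1 − 0.61×0.79 + 0.2) = 1/0.7181 ≈ 1.393.
ΔY = k × ΔG = (+€215 billion) / 0.7181 ≈ +€299.4 billion.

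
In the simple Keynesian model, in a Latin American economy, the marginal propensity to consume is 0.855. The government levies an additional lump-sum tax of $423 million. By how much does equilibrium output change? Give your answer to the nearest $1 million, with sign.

A lump-sum tax change of +$423 million shifts disposable income by −$423 million; first-round consumption changes by −c × ΔT = −0.855 × (+$423 million) = −$361.665 million.
Expenditure multiplier = 1/(1 − MPC) = 1/(1 − 0.855) = 1/0.145 ≈ 6.897.
The tax multiplier is −c × k ≈ −5.897, so ΔY = k × (−c·ΔT) = (−$361.665 million) / 0.145 ≈ −$2,494 million.

−$2,494 million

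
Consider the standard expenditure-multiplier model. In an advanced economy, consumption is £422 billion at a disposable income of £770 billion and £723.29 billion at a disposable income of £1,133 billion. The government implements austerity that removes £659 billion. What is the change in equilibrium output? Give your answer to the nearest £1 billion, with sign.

−£3,876 billion

MPC = ΔC/ΔYd = (723.29 − 422)/(1,133 − 770) = 301.29/363 = 0.83.
Expenditure multiplier = 1/(1 − MPC) = 1/(1 − 0.83) = 1/0.17 ≈ 5.882.
ΔY = k × ΔG = (−£659 billion) / 0.17 ≈ −£3,876 billion.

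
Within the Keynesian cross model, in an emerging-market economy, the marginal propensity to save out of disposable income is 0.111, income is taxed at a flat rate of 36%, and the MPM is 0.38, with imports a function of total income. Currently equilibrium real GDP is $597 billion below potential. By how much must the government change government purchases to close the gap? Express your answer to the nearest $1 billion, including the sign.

MPC = 1 − MPS = 1 − 0.111 = 0.889.
Spending multiplier = 1/(1 − c(1−t) + m) = 1/(1 − 0.889×0.64 + 0.38) = 1/0.81104 ≈ 1.233.
Need ΔY = +$597 billion, so ΔG = ΔY/k = (+$597 billion) × 0.81104 ≈ +$484 billion.
The government should increase government purchases by $484 billion.

+$484 billion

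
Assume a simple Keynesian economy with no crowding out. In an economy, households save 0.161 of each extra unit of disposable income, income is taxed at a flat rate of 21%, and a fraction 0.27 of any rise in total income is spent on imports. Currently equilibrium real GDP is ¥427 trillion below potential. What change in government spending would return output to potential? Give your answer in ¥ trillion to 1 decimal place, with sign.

MPC = 1 − MPS = 1 − 0.161 = 0.839.
Spending multiplier = 1/(1 − c(1−t) + m) = 1/(1 − 0.839×0.79 + 0.27) = 1/0.60719 ≈ 1.647.
Need ΔY = +¥427 trillion, so ΔG = ΔY/k = (+¥427 trillion) × 0.60719 ≈ +¥259.3 trillion.
The government should increase government spending by ¥259.3 trillion.

+¥259.3 trillion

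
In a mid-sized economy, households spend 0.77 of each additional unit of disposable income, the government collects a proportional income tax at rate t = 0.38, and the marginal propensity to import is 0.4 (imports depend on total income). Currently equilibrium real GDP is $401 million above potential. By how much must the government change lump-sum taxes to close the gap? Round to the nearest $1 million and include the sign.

+$480 million

Spending multiplier = 1/(1 − c(1−t) + m) = 1/(1 − 0.77×0.62 + 0.4) = 1/0.9226 ≈ 1.084.
Tax multiplier = −c·k = −0.77/0.9226 ≈ −0.835. Need ΔY = −$401 million, so ΔT = ΔY/(−c·k) = −(−$401 million) × 0.9226 / 0.77 ≈ +$480 million.
The government should raise lump-sum taxes by $480 million.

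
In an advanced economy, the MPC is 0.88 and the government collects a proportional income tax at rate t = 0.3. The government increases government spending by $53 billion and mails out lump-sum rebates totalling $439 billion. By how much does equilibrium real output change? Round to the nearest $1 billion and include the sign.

Expenditure multiplier = 1/(1 − c(1−t)) = 1/(1 − 0.88×0.7) = 1/0.384 ≈ 2.604.
ΔG contributes k·ΔG = (+$53 billion) / 0.384 ≈ +$138 billion.
ΔT of −$439 billion changes first-round spending by −c·ΔT = +$386.32 billion, contributing k·(−c·ΔT) = (+$386.32 billion) / 0.384 ≈ +$1,006 billion.
Net ΔY = k(ΔG − c·ΔT) = (+$439.32 billion) / 0.384 ≈ +$1,144 billion.

+$1,144 billion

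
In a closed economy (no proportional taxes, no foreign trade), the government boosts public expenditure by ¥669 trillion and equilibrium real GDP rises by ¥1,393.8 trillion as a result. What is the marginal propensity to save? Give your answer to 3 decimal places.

Implied spending multiplier k = ΔY/ΔG = 1,393.8/669 ≈ 2.0834.
Since k = 1/(1 − MPC), MPC = 1 − 1/k = 1 − ΔG/ΔY = 1 − 669/1,393.8 ≈ 0.520.
MPS = 1 − MPC = 0.480.

0.480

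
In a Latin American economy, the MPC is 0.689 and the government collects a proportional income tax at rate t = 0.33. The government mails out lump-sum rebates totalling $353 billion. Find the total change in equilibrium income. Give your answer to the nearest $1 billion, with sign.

A lump-sum tax change of −$353 billion shifts disposable income by +$353 billion; first-round consumption changes by −c × ΔT = −0.689 × (−$353 billion) = +$243.217 billion.
Expenditure multiplier = 1/(1 − c(1−t)) = 1/(1 − 0.689×0.67) = 1/0.53837 ≈ 1.857.
The tax multiplier is −c × k ≈ −1.28, so ΔY = k × (−c·ΔT) = (+$243.217 billion) / 0.53837 ≈ +$452 billion.

+$452 billion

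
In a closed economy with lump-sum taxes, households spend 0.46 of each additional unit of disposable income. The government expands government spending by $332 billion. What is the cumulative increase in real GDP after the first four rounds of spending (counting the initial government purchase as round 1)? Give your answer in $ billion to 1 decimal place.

$587.3 billion

Round 1 adds ΔG = $332 billion; each later round is MPC = 0.46 times the previous.
After 4 rounds: 332 + 152.72 + 70.2512 + 32.315552 = ΔG·(1 − c^4)/(1 − c) = 332 × (1 − 0.04477456)/0.54 ≈ $587.3 billion.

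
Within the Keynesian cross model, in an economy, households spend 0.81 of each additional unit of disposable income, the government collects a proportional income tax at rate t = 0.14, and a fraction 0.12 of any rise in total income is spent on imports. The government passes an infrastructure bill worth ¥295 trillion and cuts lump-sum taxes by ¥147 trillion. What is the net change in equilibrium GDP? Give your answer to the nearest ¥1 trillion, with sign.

Expenditure multiplier = 1/(1 − c(1−t) + m) = 1/(1 − 0.81×0.86 + 0.12) = 1/0.4234 ≈ 2.362.
ΔG contributes k·ΔG = (+¥295 trillion) / 0.4234 ≈ +¥696.7 trillion.
ΔT of −¥147 trillion changes first-round spending by −c·ΔT = +¥119.07 trillion, contributing k·(−c·ΔT) = (+¥119.07 trillion) / 0.4234 ≈ +¥281.2 trillion.
Net ΔY = k(ΔG − c·ΔT) = (+¥414.07 trillion) / 0.4234 ≈ +¥978 trillion.

+¥978 trillion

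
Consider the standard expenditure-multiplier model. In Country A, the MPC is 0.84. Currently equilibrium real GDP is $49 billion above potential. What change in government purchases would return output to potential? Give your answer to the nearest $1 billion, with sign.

Spending multiplier = 1/(1 − MPC) = 1/(1 − 0.84) = 1/0.16 = 6.25.
Need ΔY = −$49 billion, so ΔG = ΔY/k = (−$49 billion) × 0.16 ≈ −$8 billion.
The government should cut government purchases by $8 billion.

−$8 billion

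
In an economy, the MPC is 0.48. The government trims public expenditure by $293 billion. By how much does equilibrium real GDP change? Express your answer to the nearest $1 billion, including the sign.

Spending multiplier = 1/(1 − MPC) = 1/(1 − 0.48) = 1/0.52 ≈ 1.923.
ΔY = k × ΔG = (−$293 billion) / 0.52 ≈ −$563 billion.

−$563 billion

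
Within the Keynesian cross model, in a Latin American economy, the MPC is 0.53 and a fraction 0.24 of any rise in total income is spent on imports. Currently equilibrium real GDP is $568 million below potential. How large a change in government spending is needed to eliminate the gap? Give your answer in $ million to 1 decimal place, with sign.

Spending multiplier = 1/(1 − c + m) = 1/(1 − 0.53 + 0.24) = 1/0.71 ≈ 1.408.
Need ΔY = +$568 million, so ΔG = ΔY/k = (+$568 million) × 0.71 ≈ +$403.3 million.
The government should increase government spending by $403.3 million.

+$403.3 million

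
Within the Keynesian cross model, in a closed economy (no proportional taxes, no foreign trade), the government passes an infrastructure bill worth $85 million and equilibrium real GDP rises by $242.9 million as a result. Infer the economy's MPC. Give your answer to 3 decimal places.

0.650

Implied spending multiplier k = ΔY/ΔG = 242.9/85 ≈ 2.8576.
Since k = 1/(1 − MPC), MPC = 1 − 1/k = 1 − ΔG/ΔY = 1 − 85/242.9 ≈ 0.650.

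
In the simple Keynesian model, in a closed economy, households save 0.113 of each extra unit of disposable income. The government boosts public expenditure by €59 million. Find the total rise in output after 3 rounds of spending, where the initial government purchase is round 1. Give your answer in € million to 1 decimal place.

MPC = 1 − MPS = 1 − 0.113 = 0.887.
Round 1 adds ΔG = €59 million; each later round is MPC = 0.887 times the previous.
After 3 rounds: 59 + 52.333 + 46.419371 = ΔG·(1 − c^3)/(1 − c) = 59 × (1 − 0.697864103)/0.113 ≈ €157.8 million.

€157.8 million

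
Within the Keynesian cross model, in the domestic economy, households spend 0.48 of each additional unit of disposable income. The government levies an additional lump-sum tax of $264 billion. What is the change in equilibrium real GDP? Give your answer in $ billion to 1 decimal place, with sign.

−$243.7 billion

A lump-sum tax change of +$264 billion shifts disposable income by −$264 billion; first-round consumption changes by −c × ΔT = −0.48 × (+$264 billion) = −$126.72 billion.
Expenditure multiplier = 1/(1 − MPC) = 1/(1 − 0.48) = 1/0.52 ≈ 1.923.
The tax multiplier is −c × k ≈ −0.923, so ΔY = k × (−c·ΔT) = (−$126.72 billion) / 0.52 ≈ −$243.7 billion.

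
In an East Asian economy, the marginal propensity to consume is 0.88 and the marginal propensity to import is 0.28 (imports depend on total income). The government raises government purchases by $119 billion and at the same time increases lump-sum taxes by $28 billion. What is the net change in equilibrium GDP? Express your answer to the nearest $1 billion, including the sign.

+$236 billion

Expenditure multiplier = 1/(1 − c + m) = 1/(1 − 0.88 + 0.28) = 1/0.4 = 2.5.
ΔG contributes k·ΔG = (+$119 billion) / 0.4 = +$297.5 billion.
ΔT of +$28 billion changes first-round spending by −c·ΔT = −$24.64 billion, contributing k·(−c·ΔT) = (−$24.64 billion) / 0.4 = −$61.6 billion.
Net ΔY = k(ΔG − c·ΔT) = (+$94.36 billion) / 0.4 ≈ +$236 billion.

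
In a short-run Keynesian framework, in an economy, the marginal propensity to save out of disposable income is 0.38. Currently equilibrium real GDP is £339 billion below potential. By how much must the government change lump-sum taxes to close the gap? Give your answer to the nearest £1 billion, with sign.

−£208 billion

MPC = 1 − MPS = 1 − 0.38 = 0.62.
Spending multiplier = 1/(1 − MPC) = 1/(1 − 0.62) = 1/0.38 ≈ 2.632.
Tax multiplier = −c·k = −0.62/0.38 ≈ −1.632. Need ΔY = +£339 billion, so ΔT = ΔY/(−c·k) = −(+£339 billion) × 0.38 / 0.62 ≈ −£208 billion.
The government should cut lump-sum taxes by £208 billion.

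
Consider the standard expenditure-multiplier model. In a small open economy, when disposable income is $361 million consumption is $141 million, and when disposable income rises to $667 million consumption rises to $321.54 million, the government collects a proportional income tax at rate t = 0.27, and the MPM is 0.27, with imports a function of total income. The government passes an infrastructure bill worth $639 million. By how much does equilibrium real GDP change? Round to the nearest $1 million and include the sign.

MPC = ΔC/ΔYd = (321.54 − 141)/(667 − 361) = 180.54/306 = 0.59.
Government-spending multiplier = 1/(1 − c(1−t) + m) = 1/(1 − 0.59×0.73 + 0.27) = 1/0.8393 ≈ 1.191.
ΔY = k × ΔG = (+$639 million) / 0.8393 ≈ +$761 million.

+$761 million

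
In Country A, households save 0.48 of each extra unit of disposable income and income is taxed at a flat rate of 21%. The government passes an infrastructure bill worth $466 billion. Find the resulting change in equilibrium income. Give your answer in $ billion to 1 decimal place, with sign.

MPC = 1 − MPS = 1 − 0.48 = 0.52.
Government-spending multiplier = 1/(1 − c(1−t)) = 1/(1 − 0.52×0.79) = 1/0.5892 ≈ 1.697.
ΔY = k × ΔG = (+$466 billion) / 0.5892 ≈ +$790.9 billion.

+$790.9 billion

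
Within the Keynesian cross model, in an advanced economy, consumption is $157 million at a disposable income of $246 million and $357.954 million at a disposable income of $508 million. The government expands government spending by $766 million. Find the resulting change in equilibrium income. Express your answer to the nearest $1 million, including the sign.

+$3,288 million

MPC = ΔC/ΔYd = (357.954 − 157)/(508 − 246) = 200.954/262 = 0.767.
Expenditure multiplier = 1/(1 − MPC) = 1/(1 − 0.767) = 1/0.233 ≈ 4.292.
ΔY = k × ΔG = (+$766 million) / 0.233 ≈ +$3,288 million.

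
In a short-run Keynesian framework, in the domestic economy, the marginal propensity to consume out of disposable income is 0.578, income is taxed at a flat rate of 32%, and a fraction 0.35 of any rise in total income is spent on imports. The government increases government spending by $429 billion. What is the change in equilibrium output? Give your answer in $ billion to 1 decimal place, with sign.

Spending multiplier = 1/(1 − c(1−t) + m) = 1/(1 − 0.578×0.68 + 0.35) = 1/0.95696 ≈ 1.045.
ΔY = k × ΔG = (+$429 billion) / 0.95696 ≈ +$448.3 billion.

+$448.3 billion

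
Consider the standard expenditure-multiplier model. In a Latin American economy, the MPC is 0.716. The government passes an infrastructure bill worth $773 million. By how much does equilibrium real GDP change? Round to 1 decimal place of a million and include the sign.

+$2,721.8 million

Government-spending multiplier = 1/(1 − MPC) = 1/(1 − 0.716) = 1/0.284 ≈ 3.521.
ΔY = k × ΔG = (+$773 million) / 0.284 ≈ +$2,721.8 million.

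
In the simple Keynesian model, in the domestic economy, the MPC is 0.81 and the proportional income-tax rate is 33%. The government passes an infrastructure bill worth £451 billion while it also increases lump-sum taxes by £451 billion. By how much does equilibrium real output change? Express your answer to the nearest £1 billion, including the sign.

Expenditure multiplier = 1/(1 − c(1−t)) = 1/(1 − 0.81×0.67) = 1/0.4573 ≈ 2.187.
ΔG contributes k·ΔG = (+£451 billion) / 0.4573 ≈ +£986.2 billion.
ΔT of +£451 billion changes first-round spending by −c·ΔT = −£365.31 billion, contributing k·(−c·ΔT) = (−£365.31 billion) / 0.4573 ≈ −£798.8 billion.
Net ΔY = k(ΔG − c·ΔT) = (+£85.69 billion) / 0.4573 ≈ +£187 billion.

+£187 billion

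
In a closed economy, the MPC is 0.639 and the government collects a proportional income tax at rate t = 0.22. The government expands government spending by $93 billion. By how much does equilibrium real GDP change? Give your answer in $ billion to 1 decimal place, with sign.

+$185.4 billion

Government-spending multiplier = 1/(1 − c(1−t)) = 1/(1 − 0.639×0.78) = 1/0.50158 ≈ 1.994.
ΔY = k × ΔG = (+$93 billion) / 0.50158 ≈ +$185.4 billion.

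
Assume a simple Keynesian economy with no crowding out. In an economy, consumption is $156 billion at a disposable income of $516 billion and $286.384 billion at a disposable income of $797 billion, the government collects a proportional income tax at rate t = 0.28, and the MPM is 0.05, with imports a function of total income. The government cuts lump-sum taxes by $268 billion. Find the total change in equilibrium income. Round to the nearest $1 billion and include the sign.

MPC = ΔC/ΔYd = (286.384 − 156)/(797 − 516) = 130.384/281 = 0.464.
A lump-sum tax change of −$268 billion shifts disposable income by +$268 billion; first-round consumption changes by −c × ΔT = −0.464 × (−$268 billion) = +$124.352 billion.
Expenditure multiplier = 1/(1 − c(1−t) + m) = 1/(1 − 0.464×0.72 + 0.05) = 1/0.71592 ≈ 1.397.
The tax multiplier is −c × k ≈ −0.648, so ΔY = k × (−c·ΔT) = (+$124.352 billion) / 0.71592 ≈ +$174 billion.

+$174 billion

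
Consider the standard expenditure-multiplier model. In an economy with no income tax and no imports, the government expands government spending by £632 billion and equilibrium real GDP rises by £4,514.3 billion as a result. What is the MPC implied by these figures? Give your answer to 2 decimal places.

Implied spending multiplier k = ΔY/ΔG = 4,514.3/632 ≈ 7.1429.
Since k = 1/(1 − MPC), MPC = 1 − 1/k = 1 − ΔG/ΔY = 1 − 632/4,514.3 ≈ 0.86.

0.86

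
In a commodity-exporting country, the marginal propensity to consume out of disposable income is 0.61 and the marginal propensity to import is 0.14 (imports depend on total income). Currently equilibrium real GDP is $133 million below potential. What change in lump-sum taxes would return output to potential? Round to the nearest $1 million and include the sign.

−$116 million

Spending multiplier = 1/(1 − c + m) = 1/(1 − 0.61 + 0.14) = 1/0.53 ≈ 1.887.
Tax multiplier = −c·k = −0.61/0.53 ≈ −1.151. Need ΔY = +$133 million, so ΔT = ΔY/(−c·k) = −(+$133 million) × 0.53 / 0.61 ≈ −$116 million.
The government should cut lump-sum taxes by $116 million.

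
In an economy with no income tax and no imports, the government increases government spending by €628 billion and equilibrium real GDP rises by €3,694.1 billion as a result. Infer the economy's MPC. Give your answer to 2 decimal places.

Implied spending multiplier k = ΔY/ΔG = 3,694.1/628 ≈ 5.8823.
Since k = 1/(1 − MPC), MPC = 1 − 1/k = 1 − ΔG/ΔY = 1 − 628/3,694.1 ≈ 0.83.

0.83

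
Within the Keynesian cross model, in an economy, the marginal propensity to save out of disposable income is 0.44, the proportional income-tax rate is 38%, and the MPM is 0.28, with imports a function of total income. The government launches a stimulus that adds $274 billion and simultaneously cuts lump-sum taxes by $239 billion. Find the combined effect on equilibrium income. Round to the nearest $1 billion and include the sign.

MPC = 1 − MPS = 1 − 0.44 = 0.56.
Expenditure multiplier = 1/(1 − c(1−t) + m) = 1/(1 − 0.56×0.62 + 0.28) = 1/0.9328 ≈ 1.072.
ΔG contributes k·ΔG = (+$274 billion) / 0.9328 ≈ +$293.7 billion.
ΔT of −$239 billion changes first-round spending by −c·ΔT = +$133.84 billion, contributing k·(−c·ΔT) = (+$133.84 billion) / 0.9328 ≈ +$143.5 billion.
Net ΔY = k(ΔG − c·ΔT) = (+$407.84 billion) / 0.9328 ≈ +$437 billion.

+$437 billion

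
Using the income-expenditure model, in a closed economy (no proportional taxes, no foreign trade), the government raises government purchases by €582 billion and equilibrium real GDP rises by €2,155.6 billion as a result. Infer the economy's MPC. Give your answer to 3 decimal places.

Implied spending multiplier k = ΔY/ΔG = 2,155.6/582 ≈ 3.7038.
Since k = 1/(1 − MPC), MPC = 1 − 1/k = 1 − ΔG/ΔY = 1 − 582/2,155.6 ≈ 0.730.

0.730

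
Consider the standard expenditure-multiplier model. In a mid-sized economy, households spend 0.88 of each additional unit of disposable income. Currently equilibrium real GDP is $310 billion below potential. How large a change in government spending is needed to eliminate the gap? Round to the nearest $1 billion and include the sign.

+$37 billion

Spending multiplier = 1/(1 − MPC) = 1/(1 − 0.88) = 1/0.12 ≈ 8.333.
Need ΔY = +$310 billion, so ΔG = ΔY/k = (+$310 billion) × 0.12 ≈ +$37 billion.
The government should increase government spending by $37 billion.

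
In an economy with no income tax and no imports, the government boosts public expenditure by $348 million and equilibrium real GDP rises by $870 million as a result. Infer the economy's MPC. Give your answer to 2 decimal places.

0.60

Implied spending multiplier k = ΔY/ΔG = 870/348 = 2.5.
Since k = 1/(1 − MPC), MPC = 1 − 1/k = 1 − ΔG/ΔY = 1 − 348/870 = 0.60.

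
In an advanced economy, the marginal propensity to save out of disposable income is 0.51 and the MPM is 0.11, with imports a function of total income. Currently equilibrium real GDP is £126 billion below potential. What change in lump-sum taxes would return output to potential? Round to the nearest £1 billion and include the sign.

−£159 billion

MPC = 1 − MPS = 1 − 0.51 = 0.49.
Spending multiplier = 1/(1 − c + m) = 1/(1 − 0.49 + 0.11) = 1/0.62 ≈ 1.613.
Tax multiplier = −c·k = −0.49/0.62 ≈ −0.79. Need ΔY = +£126 billion, so ΔT = ΔY/(−c·k) = −(+£126 billion) × 0.62 / 0.49 ≈ −£159 billion.
The government should cut lump-sum taxes by £159 billion.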